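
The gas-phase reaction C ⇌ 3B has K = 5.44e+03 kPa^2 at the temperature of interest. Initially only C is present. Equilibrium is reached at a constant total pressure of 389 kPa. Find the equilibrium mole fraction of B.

y_B = 0.294

Let X = conversion of C (basis 1 mol C); extent of reaction ξ = X.
Moles: n_C = 1 − X; n_B = 3X.
n_T = Σnᵢ = 1 + 2X.
With p_i = (n_i/n_T)P, K = p_B^3 / (p_C).
Equating to 5.44e+03 kPa^2 and solving on 0 < X < 1: X = 0.122.
Then n_B = 0.366, n_T = 1.24, so y_B = 0.294.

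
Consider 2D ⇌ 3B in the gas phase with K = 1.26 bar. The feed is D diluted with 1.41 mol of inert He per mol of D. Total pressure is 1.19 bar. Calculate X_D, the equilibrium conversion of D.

X = 0.553

Basis: 1 mol D initially; let X = conversion of D. Extent ξ = 0.5X.
Mole table: n_D = 1 − X; n_B = 1.5X; n_I = 1.41 (inert).
Summing: n_T = 2.41 + 0.5X.
With p_i = (n_i/n_T)P, K = p_B^3 / (p_D^2).
Substituting and setting equal to 1.26 bar gives a polynomial in X; the root in (0,1) is X = 0.553.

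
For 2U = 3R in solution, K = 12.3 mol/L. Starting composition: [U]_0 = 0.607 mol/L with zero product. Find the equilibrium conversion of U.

Let X = conversion of U; extent ξ = 0.607X/2 mol/L.
Concentrations: [U] = 0.607 − 0.607X; [R] = 0.91X.
K = [R]^3 / ([U]^2).
This equals 12.3 at X = 0.740 (the root in 0 < X < 1).

X = 0.740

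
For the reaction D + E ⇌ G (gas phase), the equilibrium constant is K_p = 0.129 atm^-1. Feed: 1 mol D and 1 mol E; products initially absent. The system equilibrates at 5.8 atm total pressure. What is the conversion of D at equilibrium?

Basis: 1 mol D initially; let X = conversion of D. Extent ξ = X.
Moles: n_D = 1 − X; n_E = 1 − X; n_G = X.
n_T = Σnᵢ = 2 − X.
With p_i = (n_i/n_T)P, K_p = p_G / (p_D p_E).
Substituting and setting equal to 0.129 atm^-1 gives a polynomial in X; the root in (0,1) is X = 0.244.

X = 0.244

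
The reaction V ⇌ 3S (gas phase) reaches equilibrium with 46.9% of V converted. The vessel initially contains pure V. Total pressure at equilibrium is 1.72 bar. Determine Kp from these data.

Kp = 4.13 bar^2

Take 1 mol V as basis and let X be its fractional conversion, so ξ = X.
Species balance: n_V = 1 − X; n_S = 3X.
Total moles n_T = 1 + 2X.
At X = 0.469: n_V = 0.531, n_S = 1.41, n_T = 1.94.
p_i = (n_i/n_T)·P. Kp = p_S^3 / (p_V) = 4.13 bar^2.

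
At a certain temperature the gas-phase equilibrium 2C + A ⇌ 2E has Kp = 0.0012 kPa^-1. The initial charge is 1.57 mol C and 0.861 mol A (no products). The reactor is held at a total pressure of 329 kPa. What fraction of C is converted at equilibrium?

Let X = conversion of C (basis 1.57 mol C); extent of reaction ξ = 0.785X.
At extent ξ: n_C = 1.57 − 1.57X; n_A = 0.861 − 0.785X; n_E = 1.57X.
n_T = Σnᵢ = 2.43 − 0.785X.
y_i = n_i/n_T, p_i = y_i·P. Kp = p_E^2 / (p_C^2 p_A).
This yields a degree-3 equation in X; solving on (0,1), X = 0.255.

X = 0.255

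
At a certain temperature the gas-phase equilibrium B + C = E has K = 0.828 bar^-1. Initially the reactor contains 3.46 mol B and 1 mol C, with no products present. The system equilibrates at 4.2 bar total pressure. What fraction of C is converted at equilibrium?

Let X = conversion of C (basis 1 mol C); extent of reaction ξ = X.
At extent ξ: n_B = 3.46 − X; n_C = 1 − X; n_E = X.
Summing: n_T = 4.46 − X.
y_i = n_i/n_T, p_i = y_i·P. K = p_E / (p_B p_C).
Setting this equal to 0.828 bar^-1 and taking the physical root (0 < X < 1) gives X = 0.718.

X = 0.718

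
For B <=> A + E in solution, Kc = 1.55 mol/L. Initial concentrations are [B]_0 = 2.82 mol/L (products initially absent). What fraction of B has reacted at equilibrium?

Let X = conversion of B; extent ξ = 2.82·X mol/L.
Concentrations: [B] = 2.82 − 2.82X; [A] = 2.82X; [E] = 2.82X.
Kc = [A] [E] / ([B]).
Equating to 1.55 mol/L: the physical root is X = 0.516.

X = 0.516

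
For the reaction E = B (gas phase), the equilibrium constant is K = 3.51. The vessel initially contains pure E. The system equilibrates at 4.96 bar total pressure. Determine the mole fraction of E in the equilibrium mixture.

y_E = 0.222

Basis: 1 mol E initially; let X = conversion of E. Extent ξ = X.
At extent ξ: n_E = 1 − X; n_B = X.
Total moles n_T = 1 (Δν = 0, constant).
With p_i = (n_i/n_T)P, K = p_B / (p_E).
Equating to 3.51 and solving on 0 < X < 1: X = 0.778.
Then n_E = 0.222, n_T = 1, so y_E = 0.222.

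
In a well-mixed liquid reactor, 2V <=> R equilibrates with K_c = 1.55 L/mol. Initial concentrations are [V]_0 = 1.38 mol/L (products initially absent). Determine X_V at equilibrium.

X = 0.619

Let X = conversion of V; extent ξ = 1.38X/2 mol/L.
Concentrations: [V] = 1.38 − 1.38X; [R] = 0.69X.
K_c = [R] / ([V]^2).
Setting equal to 1.55 and solving for X on (0,1) gives X = 0.619.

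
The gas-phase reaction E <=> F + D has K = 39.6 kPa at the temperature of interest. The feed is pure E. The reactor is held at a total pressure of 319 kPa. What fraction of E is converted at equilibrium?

Basis: 1 mol E initially; let X = conversion of E. Extent ξ = X.
Mole table: n_E = 1 − X; n_F = X; n_D = X.
Summing: n_T = 1 + X.
With p_i = (n_i/n_T)P, K = p_F p_D / (p_E).
Setting this equal to 39.6 kPa and taking the physical root (0 < X < 1) gives X = 0.332.

X = 0.332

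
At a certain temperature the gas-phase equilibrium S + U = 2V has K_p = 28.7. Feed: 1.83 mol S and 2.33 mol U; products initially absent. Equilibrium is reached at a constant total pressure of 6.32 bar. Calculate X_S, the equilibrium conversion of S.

X = 0.806

Basis: 1.83 mol S initially; let X = conversion of S. Extent ξ = 1.83X.
Mole table: n_S = 1.83 − 1.83X; n_U = 2.33 − 1.83X; n_V = 3.66X.
Total moles n_T = 4.16 (Δν = 0, constant).
With p_i = (n_i/n_T)P, K_p = p_V^2 / (p_S p_U).
This yields a degree-2 equation in X; solving on (0,1), X = 0.806.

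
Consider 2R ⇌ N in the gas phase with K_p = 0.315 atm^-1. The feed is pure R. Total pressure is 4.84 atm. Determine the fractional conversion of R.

X = 0.625

Basis: 1 mol R initially; let X = conversion of R. Extent ξ = 0.5X.
Moles: n_R = 1 − X; n_N = 0.5X.
n_T = Σnᵢ = 1 − 0.5X.
y_i = n_i/n_T, p_i = y_i·P. K_p = p_N / (p_R^2).
Substituting and setting equal to 0.315 atm^-1 gives a polynomial in X; the root in (0,1) is X = 0.625.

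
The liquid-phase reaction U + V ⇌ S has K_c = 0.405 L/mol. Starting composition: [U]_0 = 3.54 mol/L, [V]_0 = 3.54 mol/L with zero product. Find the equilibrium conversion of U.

Let X = conversion of U; extent ξ = 3.54·X mol/L.
Concentrations: [U] = 3.54 − 3.54X; [V] = 3.54 − 3.54X; [S] = 3.54X.
K_c = [S] / ([U] [V]).
Equating to 0.405 L/mol: the physical root is X = 0.444.

X = 0.444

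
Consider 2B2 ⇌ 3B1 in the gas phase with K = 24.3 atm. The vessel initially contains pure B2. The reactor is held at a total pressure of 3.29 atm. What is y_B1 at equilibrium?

y_B1 = 0.757

Let X = conversion of B2 (basis 1 mol B2); extent of reaction ξ = 0.5X.
Moles: n_B2 = 1 − X; n_B1 = 1.5X.
n_T = Σnᵢ = 1 + 0.5X.
Mole fractions y_i = n_i/n_T; K = p_B1^3 / (p_B2^2) with p_i = y_i·P.
Setting this equal to 24.3 atm and taking the physical root (0 < X < 1) gives X = 0.676.
Then n_B1 = 1.01, n_T = 1.34, so y_B1 = 0.757.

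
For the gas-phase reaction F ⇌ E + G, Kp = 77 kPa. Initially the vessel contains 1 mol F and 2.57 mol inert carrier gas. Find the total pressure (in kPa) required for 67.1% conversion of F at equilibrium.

Take 1 mol F as basis and let X be its fractional conversion, so ξ = X.
Species balance: n_F = 1 − X; n_E = X; n_G = X; n_I = 2.57 (inert).
Summing: n_T = 3.57 + X.
Kp = p_E p_G / (p_F) with p_i = (n_i/n_T)·P.
At X = 0.671: the mole-fraction product g(X) = Π y_i^ν_i = 0.3227. Since Kp = g(X)·P^{1}, P = (Kp/g)^(1/1) = (77/0.3227)^(1/1) = 239 kPa.

P = 239 kPa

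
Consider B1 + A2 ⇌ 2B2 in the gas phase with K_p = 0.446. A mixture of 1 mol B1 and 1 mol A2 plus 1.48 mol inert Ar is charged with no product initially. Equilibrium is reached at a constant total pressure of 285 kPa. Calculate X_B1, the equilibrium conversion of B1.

X = 0.250

Take 1 mol B1 as basis and let X be its fractional conversion, so ξ = X.
Species balance: n_B1 = 1 − X; n_A2 = 1 − X; n_B2 = 2X; n_I = 1.48 (inert).
Since Δν = 0, n_T = 3.48 throughout.
Mole fractions y_i = n_i/n_T; K_p = p_B2^2 / (p_B1 p_A2) with p_i = y_i·P.
Equating to 0.446 and solving on 0 < X < 1: X = 0.250.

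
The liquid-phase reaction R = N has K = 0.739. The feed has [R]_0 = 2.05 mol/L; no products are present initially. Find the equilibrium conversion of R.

X = 0.425

Let X = conversion of R; extent ξ = 2.05·X mol/L.
Concentrations: [R] = 2.05 − 2.05X; [N] = 2.05X.
K = [N] / ([R]).
Equating to 0.739: the physical root is X = 0.425.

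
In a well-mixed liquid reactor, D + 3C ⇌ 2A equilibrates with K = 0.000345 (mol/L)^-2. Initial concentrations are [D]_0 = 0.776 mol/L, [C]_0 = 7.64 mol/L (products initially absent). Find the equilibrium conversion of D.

X = 0.184

Let X = conversion of D; extent ξ = 0.776·X mol/L.
Concentrations: [D] = 0.776 − 0.776X; [C] = 7.64 − 2.33X; [A] = 1.55X.
K = [A]^2 / ([D] [C]^3).
This equals 0.000345 at X = 0.184 (the root in 0 < X < 1).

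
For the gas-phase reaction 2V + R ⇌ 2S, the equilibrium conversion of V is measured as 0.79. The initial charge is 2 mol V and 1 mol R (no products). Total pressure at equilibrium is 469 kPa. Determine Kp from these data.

Basis: 2 mol V initially; let X = conversion of V. Extent ξ = X.
Species balance: n_V = 2 − 2X; n_R = 1 − X; n_S = 2X.
Summing: n_T = 3 − X.
At X = 0.79: n_V = 0.42, n_R = 0.21, n_S = 1.58, n_T = 2.21.
p_i = (n_i/n_T)·P. Kp = p_S^2 / (p_V^2 p_R) = 0.318 kPa^-1.

Kp = 0.318 kPa^-1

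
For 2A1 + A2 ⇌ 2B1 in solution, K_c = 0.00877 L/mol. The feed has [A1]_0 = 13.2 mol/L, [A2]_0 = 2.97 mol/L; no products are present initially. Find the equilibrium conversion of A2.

X = 0.269

Let X = conversion of A2; extent ξ = 2.97·X mol/L.
Concentrations: [A1] = 13.2 − 5.94X; [A2] = 2.97 − 2.97X; [B1] = 5.94X.
K_c = [B1]^2 / ([A1]^2 [A2]).
Setting equal to 0.00877 and solving for X on (0,1) gives X = 0.269.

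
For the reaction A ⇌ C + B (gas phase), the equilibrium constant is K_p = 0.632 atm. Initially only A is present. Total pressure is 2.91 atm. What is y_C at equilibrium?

Basis: 1 mol A initially; let X = conversion of A. Extent ξ = X.
Mole table: n_A = 1 − X; n_C = X; n_B = X.
n_T = Σnᵢ = 1 + X.
y_i = n_i/n_T, p_i = y_i·P. K_p = p_C p_B / (p_A).
Substituting and setting equal to 0.632 atm gives a polynomial in X; the root in (0,1) is X = 0.422.
Then n_C = 0.422, n_T = 1.42, so y_C = 0.297.

y_C = 0.297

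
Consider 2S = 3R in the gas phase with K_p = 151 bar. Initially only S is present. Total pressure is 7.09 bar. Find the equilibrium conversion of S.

Take 1 mol S as basis and let X be its fractional conversion, so ξ = 0.5X.
At extent ξ: n_S = 1 − X; n_R = 1.5X.
Total moles n_T = 1 + 0.5X.
y_i = n_i/n_T, p_i = y_i·P. K_p = p_R^3 / (p_S^2).
Substituting and setting equal to 151 bar gives a polynomial in X; the root in (0,1) is X = 0.771.

X = 0.771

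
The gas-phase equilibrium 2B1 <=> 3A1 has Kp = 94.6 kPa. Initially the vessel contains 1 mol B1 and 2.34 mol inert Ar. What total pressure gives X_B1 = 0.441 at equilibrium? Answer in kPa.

P = 364 kPa

Take 1 mol B1 as basis and let X be its fractional conversion, so ξ = 0.5X.
At extent ξ: n_B1 = 1 − X; n_A1 = 1.5X; n_I = 2.34 (inert).
Summing: n_T = 3.34 + 0.5X.
Kp = p_A1^3 / (p_B1^2) with p_i = (n_i/n_T)·P.
At X = 0.441: the mole-fraction product g(X) = Π y_i^ν_i = 0.2602. Since Kp = g(X)·P^{1}, P = (Kp/g)^(1/1) = (94.6/0.2602)^(1/1) = 364 kPa.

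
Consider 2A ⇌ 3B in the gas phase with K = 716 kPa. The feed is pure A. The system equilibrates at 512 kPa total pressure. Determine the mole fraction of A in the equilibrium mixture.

Take 1 mol A as basis and let X be its fractional conversion, so ξ = 0.5X.
Moles: n_A = 1 − X; n_B = 1.5X.
Summing: n_T = 1 + 0.5X.
With p_i = (n_i/n_T)P, K = p_B^3 / (p_A^2).
Equating to 716 kPa and solving on 0 < X < 1: X = 0.504.
Then n_A = 0.496, n_T = 1.25, so y_A = 0.396.

y_A = 0.396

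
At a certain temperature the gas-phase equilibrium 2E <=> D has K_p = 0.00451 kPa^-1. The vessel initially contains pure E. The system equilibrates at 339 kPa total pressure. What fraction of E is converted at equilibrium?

Take 1 mol E as basis and let X be its fractional conversion, so ξ = 0.5X.
Moles: n_E = 1 − X; n_D = 0.5X.
Total moles n_T = 1 − 0.5X.
Mole fractions y_i = n_i/n_T; K_p = p_D / (p_E^2) with p_i = y_i·P.
Substituting and setting equal to 0.00451 kPa^-1 gives a polynomial in X; the root in (0,1) is X = 0.625.

X = 0.625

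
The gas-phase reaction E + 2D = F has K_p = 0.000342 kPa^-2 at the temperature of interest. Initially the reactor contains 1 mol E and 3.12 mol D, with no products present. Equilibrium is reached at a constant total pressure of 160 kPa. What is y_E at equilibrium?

Basis: 1 mol E initially; let X = conversion of E. Extent ξ = X.
Species balance: n_E = 1 − X; n_D = 3.12 − 2X; n_F = X.
Summing: n_T = 4.12 − 2X.
Mole fractions y_i = n_i/n_T; K_p = p_F / (p_E p_D^2) with p_i = y_i·P.
Setting this equal to 0.000342 kPa^-2 and taking the physical root (0 < X < 1) gives X = 0.767.
Then n_E = 0.233, n_T = 2.59, so y_E = 0.090.

y_E = 0.090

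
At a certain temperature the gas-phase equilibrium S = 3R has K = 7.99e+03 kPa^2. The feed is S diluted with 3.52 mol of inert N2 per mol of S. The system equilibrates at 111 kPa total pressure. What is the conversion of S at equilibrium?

X = 0.655

Take 1 mol S as basis and let X be its fractional conversion, so ξ = X.
At extent ξ: n_S = 1 − X; n_R = 3X; n_I = 3.52 (inert).
n_T = Σnᵢ = 4.52 + 2X.
Mole fractions y_i = n_i/n_T; K = p_R^3 / (p_S) with p_i = y_i·P.
Equating to 7.99e+03 kPa^2 and solving on 0 < X < 1: X = 0.655.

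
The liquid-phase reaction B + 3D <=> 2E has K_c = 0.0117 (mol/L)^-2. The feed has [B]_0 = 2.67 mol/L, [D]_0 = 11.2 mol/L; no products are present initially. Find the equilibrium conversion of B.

X = 0.478

Let X = conversion of B; extent ξ = 2.67·X mol/L.
Concentrations: [B] = 2.67 − 2.67X; [D] = 11.2 − 8.01X; [E] = 5.34X.
K_c = [E]^2 / ([B] [D]^3).
This equals 0.0117 at X = 0.478 (the root in 0 < X < 1).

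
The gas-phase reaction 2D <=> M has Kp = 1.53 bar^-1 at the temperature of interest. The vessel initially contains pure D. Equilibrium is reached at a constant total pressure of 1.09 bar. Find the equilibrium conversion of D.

Let X = conversion of D (basis 1 mol D); extent of reaction ξ = 0.5X.
Mole table: n_D = 1 − X; n_M = 0.5X.
n_T = Σnᵢ = 1 − 0.5X.
y_i = n_i/n_T, p_i = y_i·P. Kp = p_M / (p_D^2).
Equating to 1.53 bar^-1 and solving on 0 < X < 1: X = 0.639.

X = 0.639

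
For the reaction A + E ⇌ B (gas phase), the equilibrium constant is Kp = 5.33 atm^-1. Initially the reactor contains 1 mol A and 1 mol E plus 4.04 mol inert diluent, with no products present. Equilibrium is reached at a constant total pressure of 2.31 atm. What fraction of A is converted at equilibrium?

Basis: 1 mol A initially; let X = conversion of A. Extent ξ = X.
At extent ξ: n_A = 1 − X; n_E = 1 − X; n_B = X; n_I = 4.04 (inert).
Summing: n_T = 6.04 − X.
y_i = n_i/n_T, p_i = y_i·P. Kp = p_B / (p_A p_E).
Equating to 5.33 atm^-1 and solving on 0 < X < 1: X = 0.518.

X = 0.518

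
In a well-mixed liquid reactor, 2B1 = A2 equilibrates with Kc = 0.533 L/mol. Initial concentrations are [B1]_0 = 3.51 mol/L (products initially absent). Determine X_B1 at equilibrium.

Let X = conversion of B1; extent ξ = 3.51X/2 mol/L.
Concentrations: [B1] = 3.51 − 3.51X; [A2] = 1.75X.
Kc = [A2] / ([B1]^2).
Setting equal to 0.533 and solving for X on (0,1) gives X = 0.600.

X = 0.600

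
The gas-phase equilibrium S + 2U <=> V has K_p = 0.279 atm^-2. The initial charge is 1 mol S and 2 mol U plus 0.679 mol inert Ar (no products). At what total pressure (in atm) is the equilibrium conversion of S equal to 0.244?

Take 1 mol S as basis and let X be its fractional conversion, so ξ = X.
Species balance: n_S = 1 − X; n_U = 2 − 2X; n_V = X; n_I = 0.679 (inert).
n_T = Σnᵢ = 3.68 − 2X.
K_p = p_V / (p_S p_U^2) with p_i = (n_i/n_T)·P.
At X = 0.244: the mole-fraction product g(X) = Π y_i^ν_i = 1.438. Since K_p = g(X)·P^{-2}, P = (g/K_p)^(1/2) = (1.438/0.279)^(1/2) = 2.27 atm.

P = 2.27 atm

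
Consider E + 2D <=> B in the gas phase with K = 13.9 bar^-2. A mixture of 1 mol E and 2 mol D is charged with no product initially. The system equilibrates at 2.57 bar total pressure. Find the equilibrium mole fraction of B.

y_B = 0.639

Basis: 1 mol E initially; let X = conversion of E. Extent ξ = X.
At extent ξ: n_E = 1 − X; n_D = 2 − 2X; n_B = X.
Summing: n_T = 3 − 2X.
Mole fractions y_i = n_i/n_T; K = p_B / (p_E p_D^2) with p_i = y_i·P.
Equating to 13.9 bar^-2 and solving on 0 < X < 1: X = 0.842.
Then n_B = 0.842, n_T = 1.32, so y_B = 0.639.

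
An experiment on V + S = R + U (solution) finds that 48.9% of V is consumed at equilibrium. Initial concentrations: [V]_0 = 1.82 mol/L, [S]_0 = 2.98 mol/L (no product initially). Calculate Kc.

Let X = conversion of V.
Concentrations: [V] = 1.82 − 1.82X; [S] = 2.98 − 1.82X; [R] = 1.82X; [U] = 1.82X.
At X = 0.489: [V] = 0.93, [S] = 2.09, [R] = 0.89, [U] = 0.89.
Kc = [R] [U] / ([V] [S]) = 0.407.

Kc = 0.407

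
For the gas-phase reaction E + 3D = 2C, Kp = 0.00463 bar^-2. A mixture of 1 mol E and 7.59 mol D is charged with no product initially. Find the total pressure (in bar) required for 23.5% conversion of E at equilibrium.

P = 3.55 bar

Basis: 1 mol E initially; let X = conversion of E. Extent ξ = X.
Species balance: n_E = 1 − X; n_D = 7.59 − 3X; n_C = 2X.
Summing: n_T = 8.59 − 2X.
Kp = p_C^2 / (p_E p_D^3) with p_i = (n_i/n_T)·P.
At X = 0.235: the mole-fraction product g(X) = Π y_i^ν_i = 0.05834. Since Kp = g(X)·P^{-2}, P = (g/Kp)^(1/2) = (0.05834/0.00463)^(1/2) = 3.55 bar.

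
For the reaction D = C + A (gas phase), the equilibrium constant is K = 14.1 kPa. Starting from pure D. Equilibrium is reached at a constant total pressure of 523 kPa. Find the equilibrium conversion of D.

Basis: 1 mol D initially; let X = conversion of D. Extent ξ = X.
Species balance: n_D = 1 − X; n_C = X; n_A = X.
Summing: n_T = 1 + X.
y_i = n_i/n_T, p_i = y_i·P. K = p_C p_A / (p_D).
Equating to 14.1 kPa and solving on 0 < X < 1: X = 0.162.

X = 0.162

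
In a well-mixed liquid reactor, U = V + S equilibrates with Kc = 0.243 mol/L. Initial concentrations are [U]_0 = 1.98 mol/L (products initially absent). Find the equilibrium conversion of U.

X = 0.294

Let X = conversion of U; extent ξ = 1.98·X mol/L.
Concentrations: [U] = 1.98 − 1.98X; [V] = 1.98X; [S] = 1.98X.
Kc = [V] [S] / ([U]).
This equals 0.243 at X = 0.294 (the root in 0 < X < 1).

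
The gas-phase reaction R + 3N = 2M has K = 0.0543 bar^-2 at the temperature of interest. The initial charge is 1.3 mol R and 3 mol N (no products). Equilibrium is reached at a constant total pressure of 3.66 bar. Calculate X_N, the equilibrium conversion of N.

X = 0.329

Take 3 mol N as basis and let X be its fractional conversion, so ξ = X.
Species balance: n_R = 1.3 − X; n_N = 3 − 3X; n_M = 2X.
Summing: n_T = 4.3 − 2X.
With p_i = (n_i/n_T)P, K = p_M^2 / (p_R p_N^3).
Substituting and setting equal to 0.0543 bar^-2 gives a polynomial in X; the root in (0,1) is X = 0.329.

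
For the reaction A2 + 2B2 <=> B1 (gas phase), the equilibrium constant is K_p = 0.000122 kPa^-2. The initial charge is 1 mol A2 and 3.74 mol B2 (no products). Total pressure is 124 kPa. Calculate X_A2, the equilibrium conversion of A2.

Take 1 mol A2 as basis and let X be its fractional conversion, so ξ = X.
Species balance: n_A2 = 1 − X; n_B2 = 3.74 − 2X; n_B1 = X.
Summing: n_T = 4.74 − 2X.
y_i = n_i/n_T, p_i = y_i·P. K_p = p_B1 / (p_A2 p_B2^2).
Substituting and setting equal to 0.000122 kPa^-2 gives a polynomial in X; the root in (0,1) is X = 0.502.

X = 0.502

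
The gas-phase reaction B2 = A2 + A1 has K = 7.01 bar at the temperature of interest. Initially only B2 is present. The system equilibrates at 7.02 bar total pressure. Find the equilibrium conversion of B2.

X = 0.707

Take 1 mol B2 as basis and let X be its fractional conversion, so ξ = X.
Mole table: n_B2 = 1 − X; n_A2 = X; n_A1 = X.
n_T = Σnᵢ = 1 + X.
With p_i = (n_i/n_T)P, K = p_A2 p_A1 / (p_B2).
Equating to 7.01 bar and solving on 0 < X < 1: X = 0.707.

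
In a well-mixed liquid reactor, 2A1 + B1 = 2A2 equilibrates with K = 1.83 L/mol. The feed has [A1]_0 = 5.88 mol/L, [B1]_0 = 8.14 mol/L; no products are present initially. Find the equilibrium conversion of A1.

X = 0.766

Let X = conversion of A1; extent ξ = 5.88X/2 mol/L.
Concentrations: [A1] = 5.88 − 5.88X; [B1] = 8.14 − 2.94X; [A2] = 5.88X.
K = [A2]^2 / ([A1]^2 [B1]).
This equals 1.83 at X = 0.766 (the root in 0 < X < 1).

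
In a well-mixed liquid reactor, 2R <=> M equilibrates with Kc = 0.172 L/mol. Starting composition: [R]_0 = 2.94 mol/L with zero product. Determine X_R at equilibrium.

Let X = conversion of R; extent ξ = 2.94X/2 mol/L.
Concentrations: [R] = 2.94 − 2.94X; [M] = 1.47X.
Kc = [M] / ([R]^2).
Solving Kc = 0.172 for X ∈ (0,1): X = 0.384.

X = 0.384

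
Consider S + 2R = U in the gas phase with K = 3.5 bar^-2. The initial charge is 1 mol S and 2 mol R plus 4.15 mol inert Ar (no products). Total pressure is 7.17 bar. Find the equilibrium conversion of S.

X = 0.683

Basis: 1 mol S initially; let X = conversion of S. Extent ξ = X.
Species balance: n_S = 1 − X; n_R = 2 − 2X; n_U = X; n_I = 4.15 (inert).
Summing: n_T = 7.15 − 2X.
With p_i = (n_i/n_T)P, K = p_U / (p_S p_R^2).
Setting this equal to 3.5 bar^-2 and taking the physical root (0 < X < 1) gives X = 0.683.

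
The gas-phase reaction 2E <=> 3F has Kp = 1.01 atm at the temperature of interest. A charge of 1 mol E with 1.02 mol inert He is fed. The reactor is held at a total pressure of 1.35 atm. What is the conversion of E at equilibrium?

Basis: 1 mol E initially; let X = conversion of E. Extent ξ = 0.5X.
At extent ξ: n_E = 1 − X; n_F = 1.5X; n_I = 1.02 (inert).
Summing: n_T = 2.02 + 0.5X.
y_i = n_i/n_T, p_i = y_i·P. Kp = p_F^3 / (p_E^2).
Substituting and setting equal to 1.01 atm gives a polynomial in X; the root in (0,1) is X = 0.501.

X = 0.501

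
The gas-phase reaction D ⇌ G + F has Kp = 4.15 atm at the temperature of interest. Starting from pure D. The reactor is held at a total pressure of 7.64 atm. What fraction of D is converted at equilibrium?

X = 0.593

Let X = conversion of D (basis 1 mol D); extent of reaction ξ = X.
Moles: n_D = 1 − X; n_G = X; n_F = X.
Summing: n_T = 1 + X.
Mole fractions y_i = n_i/n_T; Kp = p_G p_F / (p_D) with p_i = y_i·P.
This yields a degree-2 equation in X; solving on (0,1), X = 0.593.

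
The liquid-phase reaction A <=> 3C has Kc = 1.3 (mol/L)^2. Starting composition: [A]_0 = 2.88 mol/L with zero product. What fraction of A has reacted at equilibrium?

X = 0.169

Let X = conversion of A; extent ξ = 2.88·X mol/L.
Concentrations: [A] = 2.88 − 2.88X; [C] = 8.64X.
Kc = [C]^3 / ([A]).
Setting equal to 1.3 and solving for X on (0,1) gives X = 0.169.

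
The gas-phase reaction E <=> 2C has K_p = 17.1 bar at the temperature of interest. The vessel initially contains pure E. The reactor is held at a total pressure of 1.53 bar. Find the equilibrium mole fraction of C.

y_C = 0.924

Take 1 mol E as basis and let X be its fractional conversion, so ξ = X.
Mole table: n_E = 1 − X; n_C = 2X.
Summing: n_T = 1 + X.
Mole fractions y_i = n_i/n_T; K_p = p_C^2 / (p_E) with p_i = y_i·P.
Equating to 17.1 bar and solving on 0 < X < 1: X = 0.858.
Then n_C = 1.72, n_T = 1.86, so y_C = 0.924.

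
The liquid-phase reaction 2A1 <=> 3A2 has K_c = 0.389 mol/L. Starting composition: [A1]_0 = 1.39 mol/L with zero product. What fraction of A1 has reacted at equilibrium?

Let X = conversion of A1; extent ξ = 1.39X/2 mol/L.
Concentrations: [A1] = 1.39 − 1.39X; [A2] = 2.08X.
K_c = [A2]^3 / ([A1]^2).
This equals 0.389 at X = 0.333 (the root in 0 < X < 1).

X = 0.333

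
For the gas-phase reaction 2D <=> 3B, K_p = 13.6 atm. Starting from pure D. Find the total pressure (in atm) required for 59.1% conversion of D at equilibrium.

Basis: 1 mol D initially; let X = conversion of D. Extent ξ = 0.5X.
Mole table: n_D = 1 − X; n_B = 1.5X.
Total moles n_T = 1 + 0.5X.
K_p = p_B^3 / (p_D^2) with p_i = (n_i/n_T)·P.
At X = 0.591: the mole-fraction product g(X) = Π y_i^ν_i = 3.215. Since K_p = g(X)·P^{1}, P = (K_p/g)^(1/1) = (13.6/3.215)^(1/1) = 4.23 atm.

P = 4.23 atm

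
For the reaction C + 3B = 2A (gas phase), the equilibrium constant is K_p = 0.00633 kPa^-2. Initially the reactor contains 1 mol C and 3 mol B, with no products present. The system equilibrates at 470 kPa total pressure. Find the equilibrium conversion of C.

X = 0.858

Basis: 1 mol C initially; let X = conversion of C. Extent ξ = X.
Species balance: n_C = 1 − X; n_B = 3 − 3X; n_A = 2X.
Summing: n_T = 4 − 2X.
Mole fractions y_i = n_i/n_T; K_p = p_A^2 / (p_C p_B^3) with p_i = y_i·P.
Equating to 0.00633 kPa^-2 and solving on 0 < X < 1: X = 0.858.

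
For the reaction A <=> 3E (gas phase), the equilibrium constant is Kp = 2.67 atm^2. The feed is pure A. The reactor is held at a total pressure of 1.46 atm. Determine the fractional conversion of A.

X = 0.452

Basis: 1 mol A initially; let X = conversion of A. Extent ξ = X.
Moles: n_A = 1 − X; n_E = 3X.
Summing: n_T = 1 + 2X.
With p_i = (n_i/n_T)P, Kp = p_E^3 / (p_A).
Equating to 2.67 atm^2 and solving on 0 < X < 1: X = 0.452.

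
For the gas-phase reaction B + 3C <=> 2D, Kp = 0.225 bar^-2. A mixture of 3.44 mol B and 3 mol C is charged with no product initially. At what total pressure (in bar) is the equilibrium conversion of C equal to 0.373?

P = 1.98 bar

Take 3 mol C as basis and let X be its fractional conversion, so ξ = X.
Moles: n_B = 3.44 − X; n_C = 3 − 3X; n_D = 2X.
Total moles n_T = 6.44 − 2X.
Kp = p_D^2 / (p_B p_C^3) with p_i = (n_i/n_T)·P.
At X = 0.373: the mole-fraction product g(X) = Π y_i^ν_i = 0.884. Since Kp = g(X)·P^{-2}, P = (g/Kp)^(1/2) = (0.884/0.225)^(1/2) = 1.98 bar.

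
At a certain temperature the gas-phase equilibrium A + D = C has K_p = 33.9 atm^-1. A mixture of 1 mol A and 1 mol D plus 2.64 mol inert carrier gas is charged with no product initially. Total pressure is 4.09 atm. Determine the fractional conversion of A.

X = 0.848

Take 1 mol A as basis and let X be its fractional conversion, so ξ = X.
Mole table: n_A = 1 − X; n_D = 1 − X; n_C = X; n_I = 2.64 (inert).
Summing: n_T = 4.64 − X.
Mole fractions y_i = n_i/n_T; K_p = p_C / (p_A p_D) with p_i = y_i·P.
Substituting and setting equal to 33.9 atm^-1 gives a polynomial in X; the root in (0,1) is X = 0.848.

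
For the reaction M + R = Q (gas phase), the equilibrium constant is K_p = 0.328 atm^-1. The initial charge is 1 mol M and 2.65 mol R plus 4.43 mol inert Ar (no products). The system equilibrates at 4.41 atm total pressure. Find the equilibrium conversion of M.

Take 1 mol M as basis and let X be its fractional conversion, so ξ = X.
Moles: n_M = 1 − X; n_R = 2.65 − X; n_Q = X; n_I = 4.43 (inert).
n_T = Σnᵢ = 8.08 − X.
With p_i = (n_i/n_T)P, K_p = p_Q / (p_M p_R).
Substituting and setting equal to 0.328 atm^-1 gives a polynomial in X; the root in (0,1) is X = 0.304.

X = 0.304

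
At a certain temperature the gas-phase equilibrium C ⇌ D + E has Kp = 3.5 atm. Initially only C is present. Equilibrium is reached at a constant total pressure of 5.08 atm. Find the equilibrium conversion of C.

Basis: 1 mol C initially; let X = conversion of C. Extent ξ = X.
Species balance: n_C = 1 − X; n_D = X; n_E = X.
n_T = Σnᵢ = 1 + X.
Mole fractions y_i = n_i/n_T; Kp = p_D p_E / (p_C) with p_i = y_i·P.
Substituting and setting equal to 3.5 atm gives a polynomial in X; the root in (0,1) is X = 0.639.

X = 0.639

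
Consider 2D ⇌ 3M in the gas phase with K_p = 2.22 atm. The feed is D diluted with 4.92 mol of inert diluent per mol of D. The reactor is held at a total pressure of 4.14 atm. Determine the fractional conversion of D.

X = 0.568

Basis: 1 mol D initially; let X = conversion of D. Extent ξ = 0.5X.
Moles: n_D = 1 − X; n_M = 1.5X; n_I = 4.92 (inert).
n_T = Σnᵢ = 5.92 + 0.5X.
Mole fractions y_i = n_i/n_T; K_p = p_M^3 / (p_D^2) with p_i = y_i·P.
This yields a degree-3 equation in X; solving on (0,1), X = 0.568.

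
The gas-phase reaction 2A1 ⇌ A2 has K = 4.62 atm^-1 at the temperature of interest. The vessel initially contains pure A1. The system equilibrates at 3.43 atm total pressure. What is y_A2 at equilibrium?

y_A2 = 0.778

Let X = conversion of A1 (basis 1 mol A1); extent of reaction ξ = 0.5X.
Mole table: n_A1 = 1 − X; n_A2 = 0.5X.
Summing: n_T = 1 − 0.5X.
Mole fractions y_i = n_i/n_T; K = p_A2 / (p_A1^2) with p_i = y_i·P.
Equating to 4.62 atm^-1 and solving on 0 < X < 1: X = 0.875.
Then n_A2 = 0.438, n_T = 0.562, so y_A2 = 0.778.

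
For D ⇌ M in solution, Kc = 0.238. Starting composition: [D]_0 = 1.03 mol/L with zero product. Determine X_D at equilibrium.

Let X = conversion of D; extent ξ = 1.03·X mol/L.
Concentrations: [D] = 1.03 − 1.03X; [M] = 1.03X.
Kc = [M] / ([D]).
Equating to 0.238: the physical root is X = 0.192.

X = 0.192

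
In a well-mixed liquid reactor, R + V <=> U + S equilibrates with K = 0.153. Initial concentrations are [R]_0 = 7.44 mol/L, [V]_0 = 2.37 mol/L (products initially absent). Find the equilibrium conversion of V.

Let X = conversion of V; extent ξ = 2.37·X mol/L.
Concentrations: [R] = 7.44 − 2.37X; [V] = 2.37 − 2.37X; [U] = 2.37X; [S] = 2.37X.
K = [U] [S] / ([R] [V]).
Equating to 0.153: the physical root is X = 0.467.

X = 0.467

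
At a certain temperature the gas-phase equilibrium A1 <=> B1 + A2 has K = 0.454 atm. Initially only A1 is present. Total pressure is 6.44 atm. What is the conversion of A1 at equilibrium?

Basis: 1 mol A1 initially; let X = conversion of A1. Extent ξ = X.
Moles: n_A1 = 1 − X; n_B1 = X; n_A2 = X.
Summing: n_T = 1 + X.
With p_i = (n_i/n_T)P, K = p_B1 p_A2 / (p_A1).
Substituting and setting equal to 0.454 atm gives a polynomial in X; the root in (0,1) is X = 0.257.

X = 0.257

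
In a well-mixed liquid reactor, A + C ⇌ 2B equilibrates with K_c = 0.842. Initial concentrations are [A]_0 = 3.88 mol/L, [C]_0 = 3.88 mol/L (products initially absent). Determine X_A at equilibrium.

Let X = conversion of A; extent ξ = 3.88·X mol/L.
Concentrations: [A] = 3.88 − 3.88X; [C] = 3.88 − 3.88X; [B] = 7.76X.
K_c = [B]^2 / ([A] [C]).
This equals 0.842 at X = 0.315 (the root in 0 < X < 1).

X = 0.315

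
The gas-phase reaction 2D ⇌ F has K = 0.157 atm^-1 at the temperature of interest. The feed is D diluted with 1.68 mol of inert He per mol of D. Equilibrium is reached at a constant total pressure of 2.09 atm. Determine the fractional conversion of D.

X = 0.173

Basis: 1 mol D initially; let X = conversion of D. Extent ξ = 0.5X.
Species balance: n_D = 1 − X; n_F = 0.5X; n_I = 1.68 (inert).
n_T = Σnᵢ = 2.68 − 0.5X.
y_i = n_i/n_T, p_i = y_i·P. K = p_F / (p_D^2).
Substituting and setting equal to 0.157 atm^-1 gives a polynomial in X; the root in (0,1) is X = 0.173.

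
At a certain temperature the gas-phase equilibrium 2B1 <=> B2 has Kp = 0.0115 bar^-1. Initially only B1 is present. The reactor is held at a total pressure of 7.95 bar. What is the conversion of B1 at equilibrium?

Take 1 mol B1 as basis and let X be its fractional conversion, so ξ = 0.5X.
Mole table: n_B1 = 1 − X; n_B2 = 0.5X.
Total moles n_T = 1 − 0.5X.
Mole fractions y_i = n_i/n_T; Kp = p_B2 / (p_B1^2) with p_i = y_i·P.
This yields a degree-2 equation in X; solving on (0,1), X = 0.144.

X = 0.144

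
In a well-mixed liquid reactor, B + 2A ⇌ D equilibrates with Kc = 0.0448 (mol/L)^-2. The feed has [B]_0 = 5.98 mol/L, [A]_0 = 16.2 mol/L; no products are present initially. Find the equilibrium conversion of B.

Let X = conversion of B; extent ξ = 5.98·X mol/L.
Concentrations: [B] = 5.98 − 5.98X; [A] = 16.2 − 12X; [D] = 5.98X.
Kc = [D] / ([B] [A]^2).
Solving Kc = 0.0448 for X ∈ (0,1): X = 0.720.

X = 0.720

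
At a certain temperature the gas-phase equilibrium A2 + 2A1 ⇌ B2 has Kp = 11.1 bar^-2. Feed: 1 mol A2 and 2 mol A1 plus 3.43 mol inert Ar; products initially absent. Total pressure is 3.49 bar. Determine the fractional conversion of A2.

X = 0.681

Take 1 mol A2 as basis and let X be its fractional conversion, so ξ = X.
Moles: n_A2 = 1 − X; n_A1 = 2 − 2X; n_B2 = X; n_I = 3.43 (inert).
n_T = Σnᵢ = 6.43 − 2X.
y_i = n_i/n_T, p_i = y_i·P. Kp = p_B2 / (p_A2 p_A1^2).
This yields a degree-3 equation in X; solving on (0,1), X = 0.681.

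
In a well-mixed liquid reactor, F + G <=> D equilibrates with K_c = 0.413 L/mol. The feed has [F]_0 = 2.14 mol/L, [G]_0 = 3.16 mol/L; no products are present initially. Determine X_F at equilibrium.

X = 0.471

Let X = conversion of F; extent ξ = 2.14·X mol/L.
Concentrations: [F] = 2.14 − 2.14X; [G] = 3.16 − 2.14X; [D] = 2.14X.
K_c = [D] / ([F] [G]).
Equating to 0.413 L/mol: the physical root is X = 0.471.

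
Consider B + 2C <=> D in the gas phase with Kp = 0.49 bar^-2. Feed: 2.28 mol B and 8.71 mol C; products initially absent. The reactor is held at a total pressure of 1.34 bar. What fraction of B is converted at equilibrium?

X = 0.336

Let X = conversion of B (basis 2.28 mol B); extent of reaction ξ = 2.28X.
At extent ξ: n_B = 2.28 − 2.28X; n_C = 8.71 − 4.56X; n_D = 2.28X.
Total moles n_T = 11 − 4.56X.
Mole fractions y_i = n_i/n_T; Kp = p_D / (p_B p_C^2) with p_i = y_i·P.
Equating to 0.49 bar^-2 and solving on 0 < X < 1: X = 0.336.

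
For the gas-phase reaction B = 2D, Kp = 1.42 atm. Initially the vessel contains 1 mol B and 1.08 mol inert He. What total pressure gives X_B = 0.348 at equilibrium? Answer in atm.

P = 4.64 atm

Basis: 1 mol B initially; let X = conversion of B. Extent ξ = X.
At extent ξ: n_B = 1 − X; n_D = 2X; n_I = 1.08 (inert).
Summing: n_T = 2.08 + X.
Kp = p_D^2 / (p_B) with p_i = (n_i/n_T)·P.
At X = 0.348: the mole-fraction product g(X) = Π y_i^ν_i = 0.306. Since Kp = g(X)·P^{1}, P = (Kp/g)^(1/1) = (1.42/0.306)^(1/1) = 4.64 atm.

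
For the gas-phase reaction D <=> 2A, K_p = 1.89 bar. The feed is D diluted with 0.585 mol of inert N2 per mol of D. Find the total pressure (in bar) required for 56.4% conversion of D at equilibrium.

Let X = conversion of D (basis 1 mol D); extent of reaction ξ = X.
Mole table: n_D = 1 − X; n_A = 2X; n_I = 0.585 (inert).
Summing: n_T = 1.58 + X.
K_p = p_A^2 / (p_D) with p_i = (n_i/n_T)·P.
At X = 0.564: the mole-fraction product g(X) = Π y_i^ν_i = 1.358. Since K_p = g(X)·P^{1}, P = (K_p/g)^(1/1) = (1.89/1.358)^(1/1) = 1.39 bar.

P = 1.39 bar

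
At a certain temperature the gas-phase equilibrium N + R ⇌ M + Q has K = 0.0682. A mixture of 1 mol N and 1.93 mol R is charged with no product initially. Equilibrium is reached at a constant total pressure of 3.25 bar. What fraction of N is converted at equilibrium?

X = 0.284

Let X = conversion of N (basis 1 mol N); extent of reaction ξ = X.
Mole table: n_N = 1 − X; n_R = 1.93 − X; n_M = X; n_Q = X.
Total moles n_T = 2.93 (Δν = 0, constant).
With p_i = (n_i/n_T)P, K = p_M p_Q / (p_N p_R).
Equating to 0.0682 and solving on 0 < X < 1: X = 0.284.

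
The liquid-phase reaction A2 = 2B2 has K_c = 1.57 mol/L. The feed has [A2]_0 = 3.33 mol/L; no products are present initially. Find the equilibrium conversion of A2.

X = 0.289

Let X = conversion of A2; extent ξ = 3.33·X mol/L.
Concentrations: [A2] = 3.33 − 3.33X; [B2] = 6.66X.
K_c = [B2]^2 / ([A2]).
Setting equal to 1.57 and solving for X on (0,1) gives X = 0.289.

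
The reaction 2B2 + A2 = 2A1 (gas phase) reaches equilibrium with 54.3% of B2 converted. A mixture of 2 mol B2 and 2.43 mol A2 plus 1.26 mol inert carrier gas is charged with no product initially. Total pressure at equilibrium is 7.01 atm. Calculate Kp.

Kp = 0.549 atm^-1

Let X = conversion of B2 (basis 2 mol B2); extent of reaction ξ = X.
At extent ξ: n_B2 = 2 − 2X; n_A2 = 2.43 − X; n_A1 = 2X; n_I = 1.26 (inert).
n_T = Σnᵢ = 5.69 − X.
At X = 0.543: n_B2 = 0.914, n_A2 = 1.89, n_A1 = 1.09, n_T = 5.15.
p_i = (n_i/n_T)·P. Kp = p_A1^2 / (p_B2^2 p_A2) = 0.549 atm^-1.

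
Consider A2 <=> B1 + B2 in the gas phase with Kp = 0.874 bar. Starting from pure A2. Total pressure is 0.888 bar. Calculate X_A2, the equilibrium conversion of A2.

Take 1 mol A2 as basis and let X be its fractional conversion, so ξ = X.
Species balance: n_A2 = 1 − X; n_B1 = X; n_B2 = X.
Total moles n_T = 1 + X.
With p_i = (n_i/n_T)P, Kp = p_B1 p_B2 / (p_A2).
This yields a degree-2 equation in X; solving on (0,1), X = 0.704.

X = 0.704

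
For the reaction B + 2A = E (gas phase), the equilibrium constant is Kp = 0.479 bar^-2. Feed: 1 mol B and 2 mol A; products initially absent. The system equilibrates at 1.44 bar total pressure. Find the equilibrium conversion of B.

X = 0.261

Basis: 1 mol B initially; let X = conversion of B. Extent ξ = X.
At extent ξ: n_B = 1 − X; n_A = 2 − 2X; n_E = X.
n_T = Σnᵢ = 3 − 2X.
y_i = n_i/n_T, p_i = y_i·P. Kp = p_E / (p_B p_A^2).
This yields a degree-3 equation in X; solving on (0,1), X = 0.261.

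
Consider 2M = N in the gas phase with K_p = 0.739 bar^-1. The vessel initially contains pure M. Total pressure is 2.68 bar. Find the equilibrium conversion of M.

Take 1 mol M as basis and let X be its fractional conversion, so ξ = 0.5X.
Mole table: n_M = 1 − X; n_N = 0.5X.
Total moles n_T = 1 − 0.5X.
Mole fractions y_i = n_i/n_T; K_p = p_N / (p_M^2) with p_i = y_i·P.
Substituting and setting equal to 0.739 bar^-1 gives a polynomial in X; the root in (0,1) is X = 0.665.

X = 0.665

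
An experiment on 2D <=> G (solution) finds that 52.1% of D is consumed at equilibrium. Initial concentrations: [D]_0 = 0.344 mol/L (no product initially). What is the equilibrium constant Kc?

Let X = conversion of D.
Concentrations: [D] = 0.344 − 0.344X; [G] = 0.172X.
At X = 0.521: [D] = 0.165, [G] = 0.0896.
Kc = [G] / ([D]^2) = 3.3 L/mol.

Kc = 3.3 L/mol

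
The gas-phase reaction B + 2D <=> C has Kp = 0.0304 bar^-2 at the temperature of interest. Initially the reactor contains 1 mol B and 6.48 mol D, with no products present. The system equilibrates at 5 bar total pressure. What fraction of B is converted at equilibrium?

X = 0.356

Basis: 1 mol B initially; let X = conversion of B. Extent ξ = X.
At extent ξ: n_B = 1 − X; n_D = 6.48 − 2X; n_C = X.
Summing: n_T = 7.48 − 2X.
With p_i = (n_i/n_T)P, Kp = p_C / (p_B p_D^2).
Setting this equal to 0.0304 bar^-2 and taking the physical root (0 < X < 1) gives X = 0.356.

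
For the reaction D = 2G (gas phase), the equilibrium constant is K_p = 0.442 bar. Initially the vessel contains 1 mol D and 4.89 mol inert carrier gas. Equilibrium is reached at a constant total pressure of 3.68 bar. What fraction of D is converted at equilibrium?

Take 1 mol D as basis and let X be its fractional conversion, so ξ = X.
Moles: n_D = 1 − X; n_G = 2X; n_I = 4.89 (inert).
n_T = Σnᵢ = 5.89 + X.
With p_i = (n_i/n_T)P, K_p = p_G^2 / (p_D).
Equating to 0.442 bar and solving on 0 < X < 1: X = 0.349.

X = 0.349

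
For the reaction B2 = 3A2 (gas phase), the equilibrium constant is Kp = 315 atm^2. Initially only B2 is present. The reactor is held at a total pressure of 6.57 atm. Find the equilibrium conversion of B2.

Basis: 1 mol B2 initially; let X = conversion of B2. Extent ξ = X.
Mole table: n_B2 = 1 − X; n_A2 = 3X.
n_T = Σnᵢ = 1 + 2X.
Mole fractions y_i = n_i/n_T; Kp = p_A2^3 / (p_B2) with p_i = y_i·P.
Substituting and setting equal to 315 atm^2 gives a polynomial in X; the root in (0,1) is X = 0.750.

X = 0.750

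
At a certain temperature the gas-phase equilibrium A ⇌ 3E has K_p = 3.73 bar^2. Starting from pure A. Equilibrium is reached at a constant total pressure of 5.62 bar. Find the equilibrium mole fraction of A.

y_A = 0.589

Take 1 mol A as basis and let X be its fractional conversion, so ξ = X.
Moles: n_A = 1 − X; n_E = 3X.
Summing: n_T = 1 + 2X.
Mole fractions y_i = n_i/n_T; K_p = p_E^3 / (p_A) with p_i = y_i·P.
This yields a degree-3 equation in X; solving on (0,1), X = 0.189.
Then n_A = 0.811, n_T = 1.38, so y_A = 0.589.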